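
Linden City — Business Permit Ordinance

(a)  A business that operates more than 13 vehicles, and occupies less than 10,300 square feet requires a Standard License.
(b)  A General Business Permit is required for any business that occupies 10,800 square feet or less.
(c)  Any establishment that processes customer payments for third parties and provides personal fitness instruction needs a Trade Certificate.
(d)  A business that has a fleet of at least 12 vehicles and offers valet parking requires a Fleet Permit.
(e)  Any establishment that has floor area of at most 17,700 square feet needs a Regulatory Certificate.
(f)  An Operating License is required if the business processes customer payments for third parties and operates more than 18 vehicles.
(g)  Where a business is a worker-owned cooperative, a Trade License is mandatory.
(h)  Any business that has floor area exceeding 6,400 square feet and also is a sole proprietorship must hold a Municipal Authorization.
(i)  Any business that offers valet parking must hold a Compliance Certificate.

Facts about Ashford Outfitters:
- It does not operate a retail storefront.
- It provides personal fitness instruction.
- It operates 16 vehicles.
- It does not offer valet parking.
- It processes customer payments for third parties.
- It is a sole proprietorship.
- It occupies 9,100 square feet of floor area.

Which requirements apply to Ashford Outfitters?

General Business Permit, Municipal Authorization, Regulatory Certificate, Standard License, Trade Certificate

(a) vehicles 16 > 13; floor area 9,100 square feet < 10,300 square feet → Standard License required.
(b) floor area 9,100 square feet ≤ 10,800 square feet → General Business Permit required.
(c) processes customer payments for third parties; provides personal fitness instruction → Trade Certificate required.
(d) vehicles 16 ≥ 12; does not offer valet parking → Fleet Permit not required.
(e) floor area 9,100 square feet ≤ 17,700 square feet → Regulatory Certificate required.
(f) processes customer payments for third parties; vehicles 16 ≤ 18 → Operating License not required.
(g) is a sole proprietorship (not: is a worker-owned cooperative) → Trade License not required.
(h) floor area 9,100 square feet > 6,400 square feet; is a sole proprietorship → Municipal Authorization required.
(i) does not offer valet parking → Compliance Certificate not required.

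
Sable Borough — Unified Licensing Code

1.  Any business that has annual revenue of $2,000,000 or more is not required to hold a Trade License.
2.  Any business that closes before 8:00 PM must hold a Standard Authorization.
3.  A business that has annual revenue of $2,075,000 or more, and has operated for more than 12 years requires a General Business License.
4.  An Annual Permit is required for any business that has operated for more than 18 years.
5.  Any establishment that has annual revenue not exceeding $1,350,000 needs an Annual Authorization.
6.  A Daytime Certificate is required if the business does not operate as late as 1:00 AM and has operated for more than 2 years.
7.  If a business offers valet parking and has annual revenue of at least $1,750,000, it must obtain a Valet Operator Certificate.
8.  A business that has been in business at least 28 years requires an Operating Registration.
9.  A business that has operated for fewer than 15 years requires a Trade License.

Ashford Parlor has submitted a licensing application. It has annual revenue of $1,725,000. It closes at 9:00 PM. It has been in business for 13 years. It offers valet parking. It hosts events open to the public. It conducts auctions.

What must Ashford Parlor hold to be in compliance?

Daytime Certificate, Trade License

1. revenue $1,725,000 < $2,000,000 → Trade License exemption does not apply.
2. closes 9:00 PM, after 8:00 PM → Standard Authorization not required.
3. revenue $1,725,000 < $2,075,000; years in business 13 > 12 → General Business License not required.
4. years in business 13 ≤ 18 → Annual Permit not required.
5. revenue $1,725,000 > $1,350,000 → Annual Authorization not required.
6. closes 9:00 PM, at/before 1:00 AM; years in business 13 > 2 → Daytime Certificate required.
7. offers valet parking; revenue $1,725,000 < $1,750,000 → Valet Operator Certificate not required.
8. years in business 13 < 28 → Operating Registration not required.
9. years in business 13 < 15 → Trade License required.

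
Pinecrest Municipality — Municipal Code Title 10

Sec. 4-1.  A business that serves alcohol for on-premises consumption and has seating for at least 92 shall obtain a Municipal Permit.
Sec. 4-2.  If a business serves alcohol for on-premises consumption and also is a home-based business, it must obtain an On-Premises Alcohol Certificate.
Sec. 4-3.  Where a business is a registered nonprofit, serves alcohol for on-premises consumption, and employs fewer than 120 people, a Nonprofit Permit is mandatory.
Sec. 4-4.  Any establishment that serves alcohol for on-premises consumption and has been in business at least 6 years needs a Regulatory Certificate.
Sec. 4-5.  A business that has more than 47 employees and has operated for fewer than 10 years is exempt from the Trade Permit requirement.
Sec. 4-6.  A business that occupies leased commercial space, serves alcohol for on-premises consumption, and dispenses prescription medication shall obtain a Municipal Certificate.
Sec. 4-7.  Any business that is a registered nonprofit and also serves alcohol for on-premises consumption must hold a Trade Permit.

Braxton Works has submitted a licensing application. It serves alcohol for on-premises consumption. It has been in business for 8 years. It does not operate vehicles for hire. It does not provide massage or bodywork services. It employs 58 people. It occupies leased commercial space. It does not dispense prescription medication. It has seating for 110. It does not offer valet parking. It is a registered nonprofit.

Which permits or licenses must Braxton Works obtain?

Municipal Permit, Nonprofit Permit, Regulatory Certificate

Sec. 4-1. serves alcohol for on-premises consumption; seating 110 ≥ 92 → Municipal Permit required.
Sec. 4-2. serves alcohol for on-premises consumption; occupies leased commercial space (not: is a home-based business) → On-Premises Alcohol Certificate not required.
Sec. 4-3. is a registered nonprofit; serves alcohol for on-premises consumption; employees 58 < 120 → Nonprofit Permit required.
Sec. 4-4. serves alcohol for on-premises consumption; years in business 8 ≥ 6 → Regulatory Certificate required.
Sec. 4-5. employees 58 > 47; years in business 8 < 10 → exempt from Trade Permit.
Sec. 4-6. occupies leased commercial space; serves alcohol for on-premises consumption; does not dispense prescription medication → Municipal Certificate not required.
Sec. 4-7. is a registered nonprofit; serves alcohol for on-premises consumption → Trade Permit required.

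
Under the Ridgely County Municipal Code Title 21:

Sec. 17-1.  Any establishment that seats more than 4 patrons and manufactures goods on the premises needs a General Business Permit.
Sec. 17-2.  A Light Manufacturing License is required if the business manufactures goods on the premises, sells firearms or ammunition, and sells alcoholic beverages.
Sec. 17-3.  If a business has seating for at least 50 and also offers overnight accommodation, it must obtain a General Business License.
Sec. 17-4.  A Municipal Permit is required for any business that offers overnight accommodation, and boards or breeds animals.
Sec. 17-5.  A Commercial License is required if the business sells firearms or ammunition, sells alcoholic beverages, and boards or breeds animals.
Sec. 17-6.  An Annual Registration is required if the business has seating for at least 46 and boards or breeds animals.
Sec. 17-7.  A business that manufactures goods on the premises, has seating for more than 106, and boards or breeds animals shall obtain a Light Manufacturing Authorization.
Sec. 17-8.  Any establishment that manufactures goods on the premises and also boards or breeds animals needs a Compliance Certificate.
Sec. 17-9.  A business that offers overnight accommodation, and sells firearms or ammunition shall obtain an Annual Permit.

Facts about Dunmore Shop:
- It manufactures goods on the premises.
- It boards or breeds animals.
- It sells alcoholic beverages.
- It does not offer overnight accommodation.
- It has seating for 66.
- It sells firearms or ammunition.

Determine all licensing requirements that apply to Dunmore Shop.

Annual Registration, Commercial License, Compliance Certificate, General Business Permit, Light Manufacturing License

Sec. 17-1. seating 66 > 4; manufactures goods on the premises → General Business Permit required.
Sec. 17-2. manufactures goods on the premises; sells firearms or ammunition; sells alcoholic beverages → Light Manufacturing License required.
Sec. 17-3. seating 66 ≥ 50; does not offer overnight accommodation → General Business License not required.
Sec. 17-4. does not offer overnight accommodation; boards or breeds animals → Municipal Permit not required.
Sec. 17-5. sells firearms or ammunition; sells alcoholic beverages; boards or breeds animals → Commercial License required.
Sec. 17-6. seating 66 ≥ 46; boards or breeds animals → Annual Registration required.
Sec. 17-7. manufactures goods on the premises; seating 66 ≤ 106; boards or breeds animals → Light Manufacturing Authorization not required.
Sec. 17-8. manufactures goods on the premises; boards or breeds animals → Compliance Certificate required.
Sec. 17-9. does not offer overnight accommodation; sells firearms or ammunition → Annual Permit not required.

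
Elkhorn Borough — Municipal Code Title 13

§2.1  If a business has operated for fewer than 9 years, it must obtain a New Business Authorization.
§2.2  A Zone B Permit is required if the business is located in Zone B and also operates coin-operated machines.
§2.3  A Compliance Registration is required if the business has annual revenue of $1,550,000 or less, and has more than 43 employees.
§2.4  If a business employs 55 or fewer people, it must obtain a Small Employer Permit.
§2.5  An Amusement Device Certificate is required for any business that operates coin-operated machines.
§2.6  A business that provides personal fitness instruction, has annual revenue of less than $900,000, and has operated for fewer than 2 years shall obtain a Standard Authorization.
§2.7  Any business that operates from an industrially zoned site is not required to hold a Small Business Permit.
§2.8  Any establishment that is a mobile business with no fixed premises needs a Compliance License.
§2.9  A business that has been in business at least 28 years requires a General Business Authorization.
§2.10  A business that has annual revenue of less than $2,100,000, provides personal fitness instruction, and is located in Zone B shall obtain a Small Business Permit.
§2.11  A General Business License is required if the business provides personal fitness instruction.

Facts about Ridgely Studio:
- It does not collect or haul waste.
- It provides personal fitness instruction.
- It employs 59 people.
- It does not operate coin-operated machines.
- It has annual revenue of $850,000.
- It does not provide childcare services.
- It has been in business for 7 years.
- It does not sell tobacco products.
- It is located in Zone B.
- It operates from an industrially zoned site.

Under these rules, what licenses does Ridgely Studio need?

§2.1 years in business 7 < 9 → New Business Authorization required.
§2.2 is located in Zone B; does not operate coin-operated machines → Zone B Permit not required.
§2.3 revenue $850,000 ≤ $1,550,000; employees 59 > 43 → Compliance Registration required.
§2.4 employees 59 > 55 → Small Employer Permit not required.
§2.5 does not operate coin-operated machines → Amusement Device Certificate not required.
§2.6 provides personal fitness instruction; revenue $850,000 < $900,000; years in business 7 ≥ 2 → Standard Authorization not required.
§2.7 operates from an industrially zoned site → exempt from Small Business Permit.
§2.8 operates from an industrially zoned site (not: is a mobile business with no fixed premises) → Compliance License not required.
§2.9 years in business 7 < 28 → General Business Authorization not required.
§2.10 revenue $850,000 < $2,100,000; provides personal fitness instruction; is located in Zone B → Small Business Permit required.
§2.11 provides personal fitness instruction → General Business License required.

Compliance Registration, General Business License, New Business Authorization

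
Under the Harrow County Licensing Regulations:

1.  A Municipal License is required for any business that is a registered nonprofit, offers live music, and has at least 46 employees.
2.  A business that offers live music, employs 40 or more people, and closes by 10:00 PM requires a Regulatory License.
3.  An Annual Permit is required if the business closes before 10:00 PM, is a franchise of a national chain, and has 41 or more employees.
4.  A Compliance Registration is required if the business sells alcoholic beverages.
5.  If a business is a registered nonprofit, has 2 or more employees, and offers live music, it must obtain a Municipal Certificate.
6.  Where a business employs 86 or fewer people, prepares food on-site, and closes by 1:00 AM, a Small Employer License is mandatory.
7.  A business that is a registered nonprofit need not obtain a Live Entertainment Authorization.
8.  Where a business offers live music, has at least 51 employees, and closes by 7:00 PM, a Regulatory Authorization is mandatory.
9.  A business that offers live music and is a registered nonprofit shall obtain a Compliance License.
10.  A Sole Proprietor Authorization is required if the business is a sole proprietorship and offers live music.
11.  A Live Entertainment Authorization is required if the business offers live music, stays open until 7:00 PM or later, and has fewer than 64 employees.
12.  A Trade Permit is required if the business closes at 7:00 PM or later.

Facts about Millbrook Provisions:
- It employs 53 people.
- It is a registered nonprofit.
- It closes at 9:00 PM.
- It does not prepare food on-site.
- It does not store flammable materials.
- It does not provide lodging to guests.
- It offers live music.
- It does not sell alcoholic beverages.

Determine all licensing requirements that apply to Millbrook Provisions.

Compliance License, Municipal Certificate, Municipal License, Regulatory License, Trade Permit

1. is a registered nonprofit; offers live music; employees 53 ≥ 46 → Municipal License required.
2. offers live music; employees 53 ≥ 40; closes 9:00 PM, at/before 10:00 PM → Regulatory License required.
3. closes 9:00 PM, at/before 10:00 PM; is a registered nonprofit (not: is a franchise of a national chain); employees 53 ≥ 41 → Annual Permit not required.
4. does not sell alcoholic beverages → Compliance Registration not required.
5. is a registered nonprofit; employees 53 ≥ 2; offers live music → Municipal Certificate required.
6. employees 53 ≤ 86; does not prepare food on-site; closes 9:00 PM, at/before 1:00 AM → Small Employer License not required.
7. is a registered nonprofit → exempt from Live Entertainment Authorization.
8. offers live music; employees 53 ≥ 51; closes 9:00 PM, after 7:00 PM → Regulatory Authorization not required.
9. offers live music; is a registered nonprofit → Compliance License required.
10. is a registered nonprofit (not: is a sole proprietorship); offers live music → Sole Proprietor Authorization not required.
11. offers live music; closes 9:00 PM, after 7:00 PM; employees 53 < 64 → Live Entertainment Authorization required.
12. closes 9:00 PM, after 7:00 PM → Trade Permit required.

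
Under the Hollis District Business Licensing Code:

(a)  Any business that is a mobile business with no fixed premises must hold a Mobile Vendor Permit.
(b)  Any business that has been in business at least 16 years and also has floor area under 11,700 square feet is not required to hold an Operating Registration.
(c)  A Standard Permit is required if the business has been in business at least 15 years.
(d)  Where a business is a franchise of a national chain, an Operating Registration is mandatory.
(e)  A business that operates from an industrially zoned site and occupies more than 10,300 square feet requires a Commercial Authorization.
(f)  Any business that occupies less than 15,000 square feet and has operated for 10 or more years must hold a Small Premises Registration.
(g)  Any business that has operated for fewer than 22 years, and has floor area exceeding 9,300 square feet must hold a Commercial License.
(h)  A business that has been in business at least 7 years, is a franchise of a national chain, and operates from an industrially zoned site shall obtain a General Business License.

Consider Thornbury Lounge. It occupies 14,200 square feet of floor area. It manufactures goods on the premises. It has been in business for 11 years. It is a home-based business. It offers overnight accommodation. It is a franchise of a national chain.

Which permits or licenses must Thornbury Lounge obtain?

(a) is a home-based business (not: is a mobile business with no fixed premises) → Mobile Vendor Permit not required.
(b) years in business 11 < 16; floor area 14,200 square feet ≥ 11,700 square feet → Operating Registration exemption does not apply.
(c) years in business 11 < 15 → Standard Permit not required.
(d) is a franchise of a national chain → Operating Registration required.
(e) is a home-based business (not: operates from an industrially zoned site); floor area 14,200 square feet > 10,300 square feet → Commercial Authorization not required.
(f) floor area 14,200 square feet < 15,000 square feet; years in business 11 ≥ 10 → Small Premises Registration required.
(g) years in business 11 < 22; floor area 14,200 square feet > 9,300 square feet → Commercial License required.
(h) years in business 11 ≥ 7; is a franchise of a national chain; is a home-based business (not: operates from an industrially zoned site) → General Business License not required.

Commercial License, Operating Registration, Small Premises Registration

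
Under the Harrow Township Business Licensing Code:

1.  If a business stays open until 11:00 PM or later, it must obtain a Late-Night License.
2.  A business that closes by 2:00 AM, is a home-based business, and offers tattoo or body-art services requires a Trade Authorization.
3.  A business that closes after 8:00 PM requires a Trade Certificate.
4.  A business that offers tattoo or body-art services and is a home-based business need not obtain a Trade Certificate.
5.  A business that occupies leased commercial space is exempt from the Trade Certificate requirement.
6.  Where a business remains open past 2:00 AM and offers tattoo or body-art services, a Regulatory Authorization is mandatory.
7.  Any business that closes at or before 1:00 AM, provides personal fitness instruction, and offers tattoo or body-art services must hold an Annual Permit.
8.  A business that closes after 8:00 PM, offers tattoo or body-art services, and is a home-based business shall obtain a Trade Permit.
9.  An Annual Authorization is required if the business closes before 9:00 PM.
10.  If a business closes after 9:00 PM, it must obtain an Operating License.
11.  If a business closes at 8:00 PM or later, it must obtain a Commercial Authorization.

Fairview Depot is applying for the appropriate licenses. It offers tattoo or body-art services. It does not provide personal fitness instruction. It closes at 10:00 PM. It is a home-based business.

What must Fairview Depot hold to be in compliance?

1. closes 10:00 PM, at/before 11:00 PM → Late-Night License not required.
2. closes 10:00 PM, at/before 2:00 AM; is a home-based business; offers tattoo or body-art services → Trade Authorization required.
3. closes 10:00 PM, after 8:00 PM → Trade Certificate required.
4. offers tattoo or body-art services; is a home-based business → exempt from Trade Certificate.
5. is a home-based business (not: occupies leased commercial space) → Trade Certificate exemption does not apply.
6. closes 10:00 PM, at/before 2:00 AM; offers tattoo or body-art services → Regulatory Authorization not required.
7. closes 10:00 PM, at/before 1:00 AM; does not provide personal fitness instruction; offers tattoo or body-art services → Annual Permit not required.
8. closes 10:00 PM, after 8:00 PM; offers tattoo or body-art services; is a home-based business → Trade Permit required.
9. closes 10:00 PM, after 9:00 PM → Annual Authorization not required.
10. closes 10:00 PM, after 9:00 PM → Operating License required.
11. closes 10:00 PM, after 8:00 PM → Commercial Authorization required.

Commercial Authorization, Operating License, Trade Authorization, Trade Permit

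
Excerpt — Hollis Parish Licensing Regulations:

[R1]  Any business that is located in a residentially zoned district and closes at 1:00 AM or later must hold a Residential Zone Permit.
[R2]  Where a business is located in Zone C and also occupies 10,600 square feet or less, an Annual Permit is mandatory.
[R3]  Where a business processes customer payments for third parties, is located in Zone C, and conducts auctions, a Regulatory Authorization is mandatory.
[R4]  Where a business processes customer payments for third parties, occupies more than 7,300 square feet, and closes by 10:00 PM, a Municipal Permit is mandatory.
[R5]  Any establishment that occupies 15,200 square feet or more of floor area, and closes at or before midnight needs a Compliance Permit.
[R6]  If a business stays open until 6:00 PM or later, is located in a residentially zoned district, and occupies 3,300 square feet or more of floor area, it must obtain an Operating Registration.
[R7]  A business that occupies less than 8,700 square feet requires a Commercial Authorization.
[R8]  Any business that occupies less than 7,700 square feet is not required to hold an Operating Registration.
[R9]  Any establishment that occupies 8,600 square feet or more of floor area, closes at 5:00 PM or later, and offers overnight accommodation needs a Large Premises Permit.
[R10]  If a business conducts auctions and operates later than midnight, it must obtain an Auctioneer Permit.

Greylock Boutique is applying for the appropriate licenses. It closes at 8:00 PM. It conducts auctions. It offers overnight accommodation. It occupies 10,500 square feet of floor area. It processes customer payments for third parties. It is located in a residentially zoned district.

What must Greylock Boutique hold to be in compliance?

[R1] is located in a residentially zoned district; closes 8:00 PM, at/before 1:00 AM → Residential Zone Permit not required.
[R2] is located in a residentially zoned district (not: is located in Zone C); floor area 10,500 square feet ≤ 10,600 square feet → Annual Permit not required.
[R3] processes customer payments for third parties; is located in a residentially zoned district (not: is located in Zone C); conducts auctions → Regulatory Authorization not required.
[R4] processes customer payments for third parties; floor area 10,500 square feet > 7,300 square feet; closes 8:00 PM, at/before 10:00 PM → Municipal Permit required.
[R5] floor area 10,500 square feet < 15,200 square feet; closes 8:00 PM, at/before midnight → Compliance Permit not required.
[R6] closes 8:00 PM, after 6:00 PM; is located in a residentially zoned district; floor area 10,500 square feet ≥ 3,300 square feet → Operating Registration required.
[R7] floor area 10,500 square feet ≥ 8,700 square feet → Commercial Authorization not required.
[R8] floor area 10,500 square feet ≥ 7,700 square feet → Operating Registration exemption does not apply.
[R9] floor area 10,500 square feet ≥ 8,600 square feet; closes 8:00 PM, after 5:00 PM; offers overnight accommodation → Large Premises Permit required.
[R10] conducts auctions; closes 8:00 PM, at/before midnight → Auctioneer Permit not required.

Large Premises Permit, Municipal Permit, Operating Registration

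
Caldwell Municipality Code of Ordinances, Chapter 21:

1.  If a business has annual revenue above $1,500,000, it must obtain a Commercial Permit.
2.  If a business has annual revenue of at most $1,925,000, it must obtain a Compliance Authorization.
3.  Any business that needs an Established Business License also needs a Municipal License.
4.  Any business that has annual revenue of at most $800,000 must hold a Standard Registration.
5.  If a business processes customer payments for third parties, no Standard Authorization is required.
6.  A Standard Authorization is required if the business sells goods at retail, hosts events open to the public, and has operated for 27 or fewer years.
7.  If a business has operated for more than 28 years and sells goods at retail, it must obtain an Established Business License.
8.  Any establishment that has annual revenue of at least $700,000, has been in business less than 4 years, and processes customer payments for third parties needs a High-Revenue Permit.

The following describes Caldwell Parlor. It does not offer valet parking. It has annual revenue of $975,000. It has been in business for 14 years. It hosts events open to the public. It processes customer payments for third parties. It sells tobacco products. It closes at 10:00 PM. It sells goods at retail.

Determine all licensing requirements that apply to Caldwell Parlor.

1. revenue $975,000 ≤ $1,500,000 → Commercial Permit not required.
2. revenue $975,000 ≤ $1,925,000 → Compliance Authorization required.
3. Established Business License is not required → no effect.
4. revenue $975,000 > $800,000 → Standard Registration not required.
5. processes customer payments for third parties → exempt from Standard Authorization.
6. sells goods at retail; hosts events open to the public; years in business 14 ≤ 27 → Standard Authorization required.
7. years in business 14 ≤ 28; sells goods at retail → Established Business License not required.
8. revenue $975,000 ≥ $700,000; years in business 14 ≥ 4; processes customer payments for third parties → High-Revenue Permit not required.

Compliance Authorization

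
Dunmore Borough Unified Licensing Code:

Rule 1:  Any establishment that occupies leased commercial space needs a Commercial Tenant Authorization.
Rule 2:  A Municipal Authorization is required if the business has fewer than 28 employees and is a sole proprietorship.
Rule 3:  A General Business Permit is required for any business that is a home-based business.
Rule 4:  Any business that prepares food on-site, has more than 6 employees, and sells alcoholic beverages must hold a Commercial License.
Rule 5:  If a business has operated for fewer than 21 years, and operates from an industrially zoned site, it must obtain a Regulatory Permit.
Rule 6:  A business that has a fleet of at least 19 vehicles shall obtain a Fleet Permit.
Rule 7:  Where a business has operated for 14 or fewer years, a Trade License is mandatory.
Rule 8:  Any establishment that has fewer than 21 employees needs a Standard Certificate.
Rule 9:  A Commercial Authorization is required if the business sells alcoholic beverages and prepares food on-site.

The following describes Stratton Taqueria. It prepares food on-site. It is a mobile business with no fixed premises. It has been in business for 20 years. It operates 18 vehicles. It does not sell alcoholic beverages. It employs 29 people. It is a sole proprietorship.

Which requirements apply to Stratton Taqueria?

Rule 1: is a mobile business with no fixed premises (not: occupies leased commercial space) → Commercial Tenant Authorization not required.
Rule 2: employees 29 ≥ 28; is a sole proprietorship → Municipal Authorization not required.
Rule 3: is a mobile business with no fixed premises (not: is a home-based business) → General Business Permit not required.
Rule 4: prepares food on-site; employees 29 > 6; does not sell alcoholic beverages → Commercial License not required.
Rule 5: years in business 20 < 21; is a mobile business with no fixed premises (not: operates from an industrially zoned site) → Regulatory Permit not required.
Rule 6: vehicles 18 < 19 → Fleet Permit not required.
Rule 7: years in business 20 > 14 → Trade License not required.
Rule 8: employees 29 ≥ 21 → Standard Certificate not required.
Rule 9: does not sell alcoholic beverages; prepares food on-site → Commercial Authorization not required.

None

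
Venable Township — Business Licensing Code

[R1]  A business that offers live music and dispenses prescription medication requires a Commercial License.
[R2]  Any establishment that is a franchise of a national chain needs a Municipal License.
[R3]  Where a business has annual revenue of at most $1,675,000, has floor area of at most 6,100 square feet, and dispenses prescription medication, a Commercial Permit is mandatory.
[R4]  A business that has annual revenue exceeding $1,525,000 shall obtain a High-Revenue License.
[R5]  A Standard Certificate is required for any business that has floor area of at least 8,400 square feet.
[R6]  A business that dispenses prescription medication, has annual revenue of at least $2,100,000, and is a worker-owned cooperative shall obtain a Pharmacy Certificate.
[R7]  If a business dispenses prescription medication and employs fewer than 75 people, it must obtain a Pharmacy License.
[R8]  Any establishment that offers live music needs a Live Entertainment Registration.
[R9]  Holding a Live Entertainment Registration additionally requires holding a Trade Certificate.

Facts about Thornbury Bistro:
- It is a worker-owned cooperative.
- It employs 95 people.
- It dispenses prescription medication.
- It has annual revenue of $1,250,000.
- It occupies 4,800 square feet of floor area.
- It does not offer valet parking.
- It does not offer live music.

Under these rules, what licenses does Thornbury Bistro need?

Commercial Permit

[R1] does not offer live music; dispenses prescription medication → Commercial License not required.
[R2] is a worker-owned cooperative (not: is a franchise of a national chain) → Municipal License not required.
[R3] revenue $1,250,000 ≤ $1,675,000; floor area 4,800 square feet ≤ 6,100 square feet; dispenses prescription medication → Commercial Permit required.
[R4] revenue $1,250,000 ≤ $1,525,000 → High-Revenue License not required.
[R5] floor area 4,800 square feet < 8,400 square feet → Standard Certificate not required.
[R6] dispenses prescription medication; revenue $1,250,000 < $2,100,000; is a worker-owned cooperative → Pharmacy Certificate not required.
[R7] dispenses prescription medication; employees 95 ≥ 75 → Pharmacy License not required.
[R8] does not offer live music → Live Entertainment Registration not required.
[R9] Live Entertainment Registration is not required → no effect.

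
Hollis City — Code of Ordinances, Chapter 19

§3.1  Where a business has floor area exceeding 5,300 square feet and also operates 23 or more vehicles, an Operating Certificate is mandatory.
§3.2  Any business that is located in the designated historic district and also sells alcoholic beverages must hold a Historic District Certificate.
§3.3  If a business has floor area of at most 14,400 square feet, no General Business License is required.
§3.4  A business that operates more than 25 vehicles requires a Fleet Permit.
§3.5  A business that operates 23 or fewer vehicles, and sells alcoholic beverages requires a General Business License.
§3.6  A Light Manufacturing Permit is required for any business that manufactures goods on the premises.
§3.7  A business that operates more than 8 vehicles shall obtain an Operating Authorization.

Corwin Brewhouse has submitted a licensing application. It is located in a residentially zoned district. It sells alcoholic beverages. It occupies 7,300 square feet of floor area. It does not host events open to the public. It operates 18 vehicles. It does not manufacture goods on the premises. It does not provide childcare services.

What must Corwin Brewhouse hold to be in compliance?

§3.1 floor area 7,300 square feet > 5,300 square feet; vehicles 18 < 23 → Operating Certificate not required.
§3.2 is located in a residentially zoned district (not: is located in the designated historic district); sells alcoholic beverages → Historic District Certificate not required.
§3.3 floor area 7,300 square feet ≤ 14,400 square feet → exempt from General Business License.
§3.4 vehicles 18 ≤ 25 → Fleet Permit not required.
§3.5 vehicles 18 ≤ 23; sells alcoholic beverages → General Business License required.
§3.6 does not manufacture goods on the premises → Light Manufacturing Permit not required.
§3.7 vehicles 18 > 8 → Operating Authorization required.

Operating Authorization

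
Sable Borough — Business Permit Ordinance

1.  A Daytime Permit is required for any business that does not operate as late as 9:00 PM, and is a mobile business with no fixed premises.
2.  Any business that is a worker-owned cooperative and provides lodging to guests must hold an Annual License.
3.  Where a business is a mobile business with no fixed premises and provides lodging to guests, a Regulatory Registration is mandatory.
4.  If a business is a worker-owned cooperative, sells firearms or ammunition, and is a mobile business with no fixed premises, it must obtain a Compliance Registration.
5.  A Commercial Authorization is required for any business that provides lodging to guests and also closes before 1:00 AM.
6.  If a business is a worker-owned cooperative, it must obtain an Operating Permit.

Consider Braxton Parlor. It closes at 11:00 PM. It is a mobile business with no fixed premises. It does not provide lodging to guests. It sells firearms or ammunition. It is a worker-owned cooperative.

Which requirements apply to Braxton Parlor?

1. closes 11:00 PM, after 9:00 PM; is a mobile business with no fixed premises → Daytime Permit not required.
2. is a worker-owned cooperative; does not provide lodging to guests → Annual License not required.
3. is a mobile business with no fixed premises; does not provide lodging to guests → Regulatory Registration not required.
4. is a worker-owned cooperative; sells firearms or ammunition; is a mobile business with no fixed premises → Compliance Registration required.
5. does not provide lodging to guests; closes 11:00 PM, at/before 1:00 AM → Commercial Authorization not required.
6. is a worker-owned cooperative → Operating Permit required.

Compliance Registration, Operating Permit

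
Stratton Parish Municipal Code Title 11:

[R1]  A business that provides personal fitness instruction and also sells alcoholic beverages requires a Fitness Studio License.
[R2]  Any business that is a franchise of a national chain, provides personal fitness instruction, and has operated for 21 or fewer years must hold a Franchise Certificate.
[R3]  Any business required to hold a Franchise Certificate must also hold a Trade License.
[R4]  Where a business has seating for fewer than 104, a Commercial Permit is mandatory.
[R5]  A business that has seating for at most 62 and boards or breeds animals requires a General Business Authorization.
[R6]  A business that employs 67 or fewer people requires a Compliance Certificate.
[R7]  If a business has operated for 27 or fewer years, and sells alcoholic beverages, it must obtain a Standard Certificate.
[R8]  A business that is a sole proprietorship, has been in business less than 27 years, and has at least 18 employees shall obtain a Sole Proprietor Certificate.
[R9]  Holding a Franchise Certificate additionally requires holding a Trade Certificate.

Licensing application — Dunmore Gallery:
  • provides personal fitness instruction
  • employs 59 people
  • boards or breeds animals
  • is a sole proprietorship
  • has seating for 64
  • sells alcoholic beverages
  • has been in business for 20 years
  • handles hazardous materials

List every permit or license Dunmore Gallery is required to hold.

Commercial Permit, Compliance Certificate, Fitness Studio License, Sole Proprietor Certificate, Standard Certificate

[R1] provides personal fitness instruction; sells alcoholic beverages → Fitness Studio License required.
[R2] is a sole proprietorship (not: is a franchise of a national chain); provides personal fitness instruction; years in business 20 ≤ 21 → Franchise Certificate not required.
[R3] Franchise Certificate is not required → no effect.
[R4] seating 64 < 104 → Commercial Permit required.
[R5] seating 64 > 62; boards or breeds animals → General Business Authorization not required.
[R6] employees 59 ≤ 67 → Compliance Certificate required.
[R7] years in business 20 ≤ 27; sells alcoholic beverages → Standard Certificate required.
[R8] is a sole proprietorship; years in business 20 < 27; employees 59 ≥ 18 → Sole Proprietor Certificate required.
[R9] Franchise Certificate is not required → no effect.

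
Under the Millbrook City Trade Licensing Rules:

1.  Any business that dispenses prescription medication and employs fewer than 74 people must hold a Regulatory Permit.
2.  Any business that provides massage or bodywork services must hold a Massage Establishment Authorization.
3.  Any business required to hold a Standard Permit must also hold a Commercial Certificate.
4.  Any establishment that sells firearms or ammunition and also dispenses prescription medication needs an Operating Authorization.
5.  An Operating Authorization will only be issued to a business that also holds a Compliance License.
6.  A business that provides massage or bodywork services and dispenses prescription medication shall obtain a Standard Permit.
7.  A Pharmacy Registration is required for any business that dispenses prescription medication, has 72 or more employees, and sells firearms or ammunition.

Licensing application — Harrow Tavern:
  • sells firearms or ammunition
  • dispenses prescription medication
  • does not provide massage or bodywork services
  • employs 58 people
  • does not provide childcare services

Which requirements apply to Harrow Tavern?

1. dispenses prescription medication; employees 58 < 74 → Regulatory Permit required.
2. does not provide massage or bodywork services → Massage Establishment Authorization not required.
3. Standard Permit is not required → no effect.
4. sells firearms or ammunition; dispenses prescription medication → Operating Authorization required.
5. Operating Authorization is required → Compliance License also required.
6. does not provide massage or bodywork services; dispenses prescription medication → Standard Permit not required.
7. dispenses prescription medication; employees 58 < 72; sells firearms or ammunition → Pharmacy Registration not required.

Compliance License, Operating Authorization, Regulatory Permit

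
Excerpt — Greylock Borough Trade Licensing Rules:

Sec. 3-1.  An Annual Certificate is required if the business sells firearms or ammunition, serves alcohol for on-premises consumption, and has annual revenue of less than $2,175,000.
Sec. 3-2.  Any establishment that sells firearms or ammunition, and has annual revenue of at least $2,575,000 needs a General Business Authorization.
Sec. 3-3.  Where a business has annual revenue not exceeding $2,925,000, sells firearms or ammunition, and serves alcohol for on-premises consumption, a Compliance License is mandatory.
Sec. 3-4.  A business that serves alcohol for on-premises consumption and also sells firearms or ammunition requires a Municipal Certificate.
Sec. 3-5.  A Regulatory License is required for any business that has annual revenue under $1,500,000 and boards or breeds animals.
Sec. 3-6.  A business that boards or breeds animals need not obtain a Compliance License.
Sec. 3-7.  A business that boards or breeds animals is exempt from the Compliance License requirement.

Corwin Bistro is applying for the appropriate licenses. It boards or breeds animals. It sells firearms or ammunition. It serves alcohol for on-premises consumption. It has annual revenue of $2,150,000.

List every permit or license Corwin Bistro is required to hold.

Annual Certificate, Municipal Certificate

Sec. 3-1. sells firearms or ammunition; serves alcohol for on-premises consumption; revenue $2,150,000 < $2,175,000 → Annual Certificate required.
Sec. 3-2. sells firearms or ammunition; revenue $2,150,000 < $2,575,000 → General Business Authorization not required.
Sec. 3-3. revenue $2,150,000 ≤ $2,925,000; sells firearms or ammunition; serves alcohol for on-premises consumption → Compliance License required.
Sec. 3-4. serves alcohol for on-premises consumption; sells firearms or ammunition → Municipal Certificate required.
Sec. 3-5. revenue $2,150,000 ≥ $1,500,000; boards or breeds animals → Regulatory License not required.
Sec. 3-6. boards or breeds animals → exempt from Compliance License.
Sec. 3-7. boards or breeds animals → exempt from Compliance License.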